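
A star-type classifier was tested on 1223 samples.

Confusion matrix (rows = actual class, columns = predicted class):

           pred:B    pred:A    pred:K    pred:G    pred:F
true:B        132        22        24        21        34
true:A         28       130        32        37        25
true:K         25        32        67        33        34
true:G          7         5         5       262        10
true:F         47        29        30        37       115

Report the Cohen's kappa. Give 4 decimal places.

0.4669

Observed agreement pₒ = trace/N = 706/1223 = 0.57727
Expected agreement pₑ = Σ (rowᵢ·colᵢ)/N² = (233·239 + 252·218 + 191·158 + 289·390 + 258·218)/1223² = 0.20709
κ = (pₒ − pₑ)/(1 − pₑ) = (0.57727 − 0.20709)/(1 − 0.20709) = 0.4669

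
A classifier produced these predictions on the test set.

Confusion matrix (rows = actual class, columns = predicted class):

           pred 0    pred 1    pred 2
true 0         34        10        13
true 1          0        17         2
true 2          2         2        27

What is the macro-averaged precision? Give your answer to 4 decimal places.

Per-class precision (TP/(TP+FP)):
  0: TP=34, FP=0+2=2 → 34/36 = 0.94444
  1: TP=17, FP=10+2=12 → 17/29 = 0.58621
  2: TP=27, FP=13+2=15 → 27/42 = 0.64286
Macro-precision = mean = (0.94444 + 0.58621 + 0.64286) / 3 = 0.7245

0.7245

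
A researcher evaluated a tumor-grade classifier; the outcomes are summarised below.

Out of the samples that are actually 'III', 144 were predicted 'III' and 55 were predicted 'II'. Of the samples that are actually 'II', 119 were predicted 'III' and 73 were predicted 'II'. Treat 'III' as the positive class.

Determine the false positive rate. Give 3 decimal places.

FPR = FP/(FP+TN) = 119/(119+73) = 0.620

0.620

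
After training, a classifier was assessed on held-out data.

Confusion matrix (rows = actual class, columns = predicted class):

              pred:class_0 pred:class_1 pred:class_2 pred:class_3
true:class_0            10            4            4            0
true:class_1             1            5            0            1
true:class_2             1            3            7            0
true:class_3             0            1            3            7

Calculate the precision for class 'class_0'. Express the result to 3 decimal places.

0.833

precision = TP/(TP+FP).
class_0: TP=10, FP=1+1+0=2 → 10/12 = 0.8333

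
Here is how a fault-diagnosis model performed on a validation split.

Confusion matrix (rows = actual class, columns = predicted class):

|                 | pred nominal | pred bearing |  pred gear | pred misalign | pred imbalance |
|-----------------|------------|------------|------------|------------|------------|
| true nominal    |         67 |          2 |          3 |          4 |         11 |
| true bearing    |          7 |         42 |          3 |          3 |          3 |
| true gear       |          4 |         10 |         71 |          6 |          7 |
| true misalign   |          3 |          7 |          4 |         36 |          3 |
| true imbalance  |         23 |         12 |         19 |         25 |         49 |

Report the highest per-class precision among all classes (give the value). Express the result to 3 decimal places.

0.710

Per-class precision (TP/(TP+FP)):
  nominal: TP=67, FP=7+4+3+23=37 → 67/104 = 0.6442
  bearing: TP=42, FP=2+10+7+12=31 → 42/73 = 0.5753
  gear: TP=71, FP=3+3+4+19=29 → 71/100 = 0.7100
  misalign: TP=36, FP=4+3+6+25=38 → 36/74 = 0.4865
  imbalance: TP=49, FP=11+3+7+3=24 → 49/73 = 0.6712
Highest is class 'gear' with precision = 0.710.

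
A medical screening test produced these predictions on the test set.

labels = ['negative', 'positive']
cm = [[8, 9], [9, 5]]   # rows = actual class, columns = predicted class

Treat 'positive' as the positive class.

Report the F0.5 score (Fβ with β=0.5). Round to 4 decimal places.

0.3571

Fβ = (1+β²)·TP / ((1+β²)·TP + β²·FN + FP), with β²=1/4
= 1.25·5 / (1.25·5 + 0.25·9 + 9) = 0.3571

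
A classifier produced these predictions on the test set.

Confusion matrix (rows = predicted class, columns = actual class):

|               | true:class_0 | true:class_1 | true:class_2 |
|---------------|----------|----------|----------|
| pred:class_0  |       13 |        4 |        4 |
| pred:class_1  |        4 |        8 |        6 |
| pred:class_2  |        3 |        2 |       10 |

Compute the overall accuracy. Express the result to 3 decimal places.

Accuracy = trace / total = (13+8+10=31) / 54 = 31/54 = 0.574

0.574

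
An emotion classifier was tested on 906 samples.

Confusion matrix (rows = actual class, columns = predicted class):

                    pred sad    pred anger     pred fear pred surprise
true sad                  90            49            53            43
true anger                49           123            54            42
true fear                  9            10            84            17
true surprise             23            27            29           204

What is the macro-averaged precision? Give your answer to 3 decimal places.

0.541

Per-class precision (TP/(TP+FP)):
  sad: TP=90, FP=49+9+23=81 → 90/171 = 0.5263
  anger: TP=123, FP=49+10+27=86 → 123/209 = 0.5885
  fear: TP=84, FP=53+54+29=136 → 84/220 = 0.3818
  surprise: TP=204, FP=43+42+17=102 → 204/306 = 0.6667
Macro-precision = mean = (0.5263 + 0.5885 + 0.3818 + 0.6667) / 4 = 0.541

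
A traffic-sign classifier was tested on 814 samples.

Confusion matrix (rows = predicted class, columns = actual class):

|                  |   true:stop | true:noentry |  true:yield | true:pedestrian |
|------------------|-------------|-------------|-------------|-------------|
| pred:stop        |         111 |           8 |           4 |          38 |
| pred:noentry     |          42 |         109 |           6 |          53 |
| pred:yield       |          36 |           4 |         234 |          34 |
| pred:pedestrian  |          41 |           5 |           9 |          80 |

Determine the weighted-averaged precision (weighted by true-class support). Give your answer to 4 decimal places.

Per-class precision (TP/(TP+FP)):
  stop: TP=111, FP=8+4+38=50 → 111/161 = 0.68944
  noentry: TP=109, FP=42+6+53=101 → 109/210 = 0.51905
  yield: TP=234, FP=36+4+34=74 → 234/308 = 0.75974
  pedestrian: TP=80, FP=41+5+9=55 → 80/135 = 0.59259
Weighted-precision = Σ (supportᵢ/N)·precisionᵢ with N=814: (230/814)·0.68944 + (126/814)·0.51905 + (253/814)·0.75974 + (205/814)·0.59259 = 0.6605

0.6605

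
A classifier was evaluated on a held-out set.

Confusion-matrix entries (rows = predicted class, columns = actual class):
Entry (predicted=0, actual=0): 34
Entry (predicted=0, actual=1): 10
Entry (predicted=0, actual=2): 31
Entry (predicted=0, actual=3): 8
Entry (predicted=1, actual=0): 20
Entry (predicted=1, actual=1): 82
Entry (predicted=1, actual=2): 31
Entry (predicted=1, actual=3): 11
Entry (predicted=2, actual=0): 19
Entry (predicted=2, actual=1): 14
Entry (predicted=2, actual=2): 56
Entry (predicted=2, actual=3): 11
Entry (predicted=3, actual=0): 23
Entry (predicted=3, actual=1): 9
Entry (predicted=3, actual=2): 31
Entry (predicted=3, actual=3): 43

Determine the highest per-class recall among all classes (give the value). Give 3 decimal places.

Per-class recall (TP/(TP+FN)):
  0: TP=34, FN=20+19+23=62 → 34/96 = 0.3542
  1: TP=82, FN=10+14+9=33 → 82/115 = 0.7130
  2: TP=56, FN=31+31+31=93 → 56/149 = 0.3758
  3: TP=43, FN=8+11+11=30 → 43/73 = 0.5890
Highest is class '1' with recall = 0.713.

0.713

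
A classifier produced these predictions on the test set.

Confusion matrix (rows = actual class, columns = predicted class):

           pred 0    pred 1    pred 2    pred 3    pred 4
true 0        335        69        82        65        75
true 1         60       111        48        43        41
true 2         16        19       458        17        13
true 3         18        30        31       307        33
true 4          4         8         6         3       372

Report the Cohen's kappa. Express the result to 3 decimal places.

0.621

Observed agreement pₒ = trace/N = 1583/2264 = 0.6992
Expected agreement pₑ = Σ (rowᵢ·colᵢ)/N² = (626·433 + 303·237 + 523·625 + 419·435 + 393·534)/2264² = 0.2072
κ = (pₒ − pₑ)/(1 − pₑ) = (0.6992 − 0.2072)/(1 − 0.2072) = 0.621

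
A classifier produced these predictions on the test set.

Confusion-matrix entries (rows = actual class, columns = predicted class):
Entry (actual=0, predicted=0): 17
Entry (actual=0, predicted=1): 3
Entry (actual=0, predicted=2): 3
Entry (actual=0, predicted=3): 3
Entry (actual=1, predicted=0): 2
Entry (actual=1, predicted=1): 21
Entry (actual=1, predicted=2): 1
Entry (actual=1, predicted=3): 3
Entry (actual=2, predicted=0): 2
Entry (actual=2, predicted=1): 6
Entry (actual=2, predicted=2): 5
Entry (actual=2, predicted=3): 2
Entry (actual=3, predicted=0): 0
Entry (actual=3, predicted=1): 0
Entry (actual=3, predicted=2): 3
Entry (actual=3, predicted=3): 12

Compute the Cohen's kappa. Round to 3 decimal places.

0.540

Observed agreement pₒ = trace/N = 55/83 = 0.6627
Expected agreement pₑ = Σ (rowᵢ·colᵢ)/N² = (26·21 + 27·30 + 15·12 + 15·20)/83² = 0.2665
κ = (pₒ − pₑ)/(1 − pₑ) = (0.6627 − 0.2665)/(1 − 0.2665) = 0.540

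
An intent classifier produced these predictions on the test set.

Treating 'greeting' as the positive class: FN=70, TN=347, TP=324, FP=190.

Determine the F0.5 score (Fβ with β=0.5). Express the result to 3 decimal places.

Fβ = (1+β²)·TP / ((1+β²)·TP + β²·FN + FP), with β²=1/4
= 1.25·324 / (1.25·324 + 0.25·70 + 190) = 0.661

0.661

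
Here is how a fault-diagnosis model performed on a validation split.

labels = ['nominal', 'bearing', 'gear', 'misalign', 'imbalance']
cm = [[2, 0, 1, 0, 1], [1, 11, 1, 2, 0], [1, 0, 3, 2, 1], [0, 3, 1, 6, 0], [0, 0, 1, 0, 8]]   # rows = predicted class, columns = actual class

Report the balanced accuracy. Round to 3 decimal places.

0.623

Balanced accuracy = mean of per-class recall.
  nominal: recall = 2/4 = 0.5000
  bearing: recall = 11/14 = 0.7857
  gear: recall = 3/7 = 0.4286
  misalign: recall = 6/10 = 0.6000
  imbalance: recall = 8/10 = 0.8000
Mean = (0.5000 + 0.7857 + 0.4286 + 0.6000 + 0.8000) / 5 = 0.623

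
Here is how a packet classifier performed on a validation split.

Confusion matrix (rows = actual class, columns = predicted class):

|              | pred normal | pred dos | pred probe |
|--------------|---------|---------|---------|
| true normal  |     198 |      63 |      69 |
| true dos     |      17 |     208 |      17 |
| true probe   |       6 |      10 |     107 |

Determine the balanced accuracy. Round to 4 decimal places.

Balanced accuracy = mean of per-class recall.
  normal: recall = 198/330 = 0.60000
  dos: recall = 208/242 = 0.85950
  probe: recall = 107/123 = 0.86992
Mean = (0.60000 + 0.85950 + 0.86992) / 3 = 0.7765

0.7765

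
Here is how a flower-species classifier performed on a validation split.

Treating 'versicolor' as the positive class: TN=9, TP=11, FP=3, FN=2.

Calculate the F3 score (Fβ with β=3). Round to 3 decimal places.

0.840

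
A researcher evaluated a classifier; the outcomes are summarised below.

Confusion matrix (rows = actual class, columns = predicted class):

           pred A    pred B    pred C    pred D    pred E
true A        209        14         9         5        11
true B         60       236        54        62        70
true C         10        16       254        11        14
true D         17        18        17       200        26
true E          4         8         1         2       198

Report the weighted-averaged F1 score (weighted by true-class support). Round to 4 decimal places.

0.7097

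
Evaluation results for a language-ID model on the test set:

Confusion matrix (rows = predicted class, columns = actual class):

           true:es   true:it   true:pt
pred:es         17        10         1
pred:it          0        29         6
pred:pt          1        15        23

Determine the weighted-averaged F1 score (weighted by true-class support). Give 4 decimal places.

Per-class F1 score (2·TP/(2·TP+FP+FN)):
  es: TP=17, FP=10+1=11, FN=0+1=1 → 34/46 = 0.73913
  it: TP=29, FP=0+6=6, FN=10+15=25 → 58/89 = 0.65169
  pt: TP=23, FP=1+15=16, FN=1+6=7 → 46/69 = 0.66667
Weighted-F1 score = Σ (supportᵢ/N)·F1 scoreᵢ with N=102: (18/102)·0.73913 + (54/102)·0.65169 + (30/102)·0.66667 = 0.6715

0.6715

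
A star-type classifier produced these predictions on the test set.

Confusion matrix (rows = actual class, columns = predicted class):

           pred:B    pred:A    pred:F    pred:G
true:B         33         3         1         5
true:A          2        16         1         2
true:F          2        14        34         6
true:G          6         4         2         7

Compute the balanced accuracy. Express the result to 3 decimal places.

0.631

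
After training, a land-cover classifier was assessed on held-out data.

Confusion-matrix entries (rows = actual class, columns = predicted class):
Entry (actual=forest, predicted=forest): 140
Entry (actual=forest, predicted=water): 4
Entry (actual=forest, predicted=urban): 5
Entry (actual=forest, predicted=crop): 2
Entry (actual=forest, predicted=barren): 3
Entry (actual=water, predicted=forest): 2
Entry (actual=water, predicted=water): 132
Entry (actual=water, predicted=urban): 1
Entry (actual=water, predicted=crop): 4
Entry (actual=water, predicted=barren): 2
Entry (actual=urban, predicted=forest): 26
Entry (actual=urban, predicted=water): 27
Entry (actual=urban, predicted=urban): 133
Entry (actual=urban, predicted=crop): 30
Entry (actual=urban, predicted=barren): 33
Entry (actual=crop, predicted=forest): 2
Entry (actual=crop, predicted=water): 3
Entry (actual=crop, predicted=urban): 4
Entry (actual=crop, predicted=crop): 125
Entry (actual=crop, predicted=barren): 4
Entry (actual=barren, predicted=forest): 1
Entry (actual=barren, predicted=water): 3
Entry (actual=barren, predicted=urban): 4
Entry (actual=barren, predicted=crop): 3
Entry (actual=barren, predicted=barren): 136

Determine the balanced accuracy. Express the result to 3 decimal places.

0.842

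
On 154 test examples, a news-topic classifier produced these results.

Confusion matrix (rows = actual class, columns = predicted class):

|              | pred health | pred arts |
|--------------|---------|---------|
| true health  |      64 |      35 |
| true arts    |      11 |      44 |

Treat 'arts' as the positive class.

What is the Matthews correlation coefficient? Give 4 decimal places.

0.4280

MCC = (TP·TN − FP·FN) / √((TP+FP)(TP+FN)(TN+FP)(TN+FN))
Numerator = 44·64 − 35·11 = 2431
Denominator = √(79·55·99·75) = √32261625 = 5679.9318
MCC = 2431 / 5679.9318 = 0.4280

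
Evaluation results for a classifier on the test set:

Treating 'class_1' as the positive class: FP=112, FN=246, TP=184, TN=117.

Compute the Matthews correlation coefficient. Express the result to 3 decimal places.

-0.059

MCC = (TP·TN − FP·FN) / √((TP+FP)(TP+FN)(TN+FP)(TN+FN))
Numerator = 184·117 − 112·246 = -6024
Denominator = √(296·430·229·363) = √10580404560 = 102861.0935
MCC = -6024 / 102861.0935 = -0.059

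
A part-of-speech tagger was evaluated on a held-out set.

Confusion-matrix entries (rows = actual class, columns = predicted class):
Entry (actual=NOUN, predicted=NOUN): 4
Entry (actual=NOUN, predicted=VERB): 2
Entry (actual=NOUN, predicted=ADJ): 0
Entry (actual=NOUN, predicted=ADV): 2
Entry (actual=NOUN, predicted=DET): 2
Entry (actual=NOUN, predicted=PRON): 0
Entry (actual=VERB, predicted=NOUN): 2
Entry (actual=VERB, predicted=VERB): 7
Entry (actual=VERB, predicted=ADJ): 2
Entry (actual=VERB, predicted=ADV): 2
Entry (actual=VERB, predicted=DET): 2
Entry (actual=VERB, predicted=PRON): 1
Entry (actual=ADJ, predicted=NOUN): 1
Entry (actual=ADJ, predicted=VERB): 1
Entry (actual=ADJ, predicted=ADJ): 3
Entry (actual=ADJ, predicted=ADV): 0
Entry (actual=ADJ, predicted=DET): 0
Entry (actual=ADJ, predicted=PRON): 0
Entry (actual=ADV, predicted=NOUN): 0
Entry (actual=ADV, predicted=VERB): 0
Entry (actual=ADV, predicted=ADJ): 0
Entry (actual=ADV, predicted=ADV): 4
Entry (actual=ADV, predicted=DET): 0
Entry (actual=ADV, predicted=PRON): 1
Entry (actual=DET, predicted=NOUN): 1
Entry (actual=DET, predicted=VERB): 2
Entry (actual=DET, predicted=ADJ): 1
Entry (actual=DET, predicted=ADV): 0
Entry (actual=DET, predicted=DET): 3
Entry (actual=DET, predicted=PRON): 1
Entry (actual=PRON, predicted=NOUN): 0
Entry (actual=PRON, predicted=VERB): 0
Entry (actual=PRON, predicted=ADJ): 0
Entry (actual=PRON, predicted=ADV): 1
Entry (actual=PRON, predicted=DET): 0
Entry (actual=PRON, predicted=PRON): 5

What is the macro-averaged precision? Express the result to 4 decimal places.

Per-class precision (TP/(TP+FP)):
  NOUN: TP=4, FP=2+1+0+1+0=4 → 4/8 = 0.50000
  VERB: TP=7, FP=2+1+0+2+0=5 → 7/12 = 0.58333
  ADJ: TP=3, FP=0+2+0+1+0=3 → 3/6 = 0.50000
  ADV: TP=4, FP=2+2+0+0+1=5 → 4/9 = 0.44444
  DET: TP=3, FP=2+2+0+0+0=4 → 3/7 = 0.42857
  PRON: TP=5, FP=0+1+0+1+1=3 → 5/8 = 0.62500
Macro-precision = mean = (0.50000 + 0.58333 + 0.50000 + 0.44444 + 0.42857 + 0.62500) / 6 = 0.5136

0.5136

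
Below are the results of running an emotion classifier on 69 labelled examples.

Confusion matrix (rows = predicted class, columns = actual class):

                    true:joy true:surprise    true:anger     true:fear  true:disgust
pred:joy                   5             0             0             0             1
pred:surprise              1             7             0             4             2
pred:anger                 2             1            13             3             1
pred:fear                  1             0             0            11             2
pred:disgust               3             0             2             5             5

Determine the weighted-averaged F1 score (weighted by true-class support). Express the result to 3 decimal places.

0.591

Per-class F1 score (2·TP/(2·TP+FP+FN)):
  joy: TP=5, FP=0+0+0+1=1, FN=1+2+1+3=7 → 10/18 = 0.5556
  surprise: TP=7, FP=1+0+4+2=7, FN=0+1+0+0=1 → 14/22 = 0.6364
  anger: TP=13, FP=2+1+3+1=7, FN=0+0+0+2=2 → 26/35 = 0.7429
  fear: TP=11, FP=1+0+0+2=3, FN=0+4+3+5=12 → 22/37 = 0.5946
  disgust: TP=5, FP=3+0+2+5=10, FN=1+2+1+2=6 → 10/26 = 0.3846
Weighted-F1 score = Σ (supportᵢ/N)·F1 scoreᵢ with N=69: (12/69)·0.5556 + (8/69)·0.6364 + (15/69)·0.7429 + (23/69)·0.5946 + (11/69)·0.3846 = 0.591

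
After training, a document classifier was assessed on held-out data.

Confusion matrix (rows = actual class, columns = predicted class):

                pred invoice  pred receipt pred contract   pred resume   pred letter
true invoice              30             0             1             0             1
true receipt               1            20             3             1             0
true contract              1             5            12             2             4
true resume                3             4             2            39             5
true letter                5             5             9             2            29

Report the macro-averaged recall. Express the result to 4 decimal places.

Per-class recall (TP/(TP+FN)):
  invoice: TP=30, FN=0+1+0+1=2 → 30/32 = 0.93750
  receipt: TP=20, FN=1+3+1+0=5 → 20/25 = 0.80000
  contract: TP=12, FN=1+5+2+4=12 → 12/24 = 0.50000
  resume: TP=39, FN=3+4+2+5=14 → 39/53 = 0.73585
  letter: TP=29, FN=5+5+9+2=21 → 29/50 = 0.58000
Macro-recall = mean = (0.93750 + 0.80000 + 0.50000 + 0.73585 + 0.58000) / 5 = 0.7107

0.7107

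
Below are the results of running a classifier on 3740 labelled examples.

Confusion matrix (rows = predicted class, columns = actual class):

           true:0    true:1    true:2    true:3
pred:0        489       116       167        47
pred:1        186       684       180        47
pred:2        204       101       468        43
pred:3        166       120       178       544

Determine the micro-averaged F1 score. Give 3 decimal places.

Micro-averaging pools counts across classes: ΣTP=2185, ΣFP=1555, ΣFN=1555.
Micro-F1 score = 2·TP/(2·TP+FP+FN) on pooled counts = 0.584 (equals overall accuracy in single-label multiclass).

0.584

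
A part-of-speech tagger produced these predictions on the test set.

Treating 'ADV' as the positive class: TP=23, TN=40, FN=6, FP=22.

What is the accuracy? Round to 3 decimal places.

0.692

Accuracy = (TP+TN)/N = (23+40)/91 = 0.692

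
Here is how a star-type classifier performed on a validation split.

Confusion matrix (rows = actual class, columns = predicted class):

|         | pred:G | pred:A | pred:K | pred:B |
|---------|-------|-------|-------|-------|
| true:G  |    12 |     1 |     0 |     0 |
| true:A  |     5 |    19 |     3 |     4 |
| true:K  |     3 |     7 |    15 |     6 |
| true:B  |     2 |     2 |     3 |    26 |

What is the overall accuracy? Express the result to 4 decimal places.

Accuracy = trace / total = (12+19+15+26=72) / 108 = 72/108 = 0.6667

0.6667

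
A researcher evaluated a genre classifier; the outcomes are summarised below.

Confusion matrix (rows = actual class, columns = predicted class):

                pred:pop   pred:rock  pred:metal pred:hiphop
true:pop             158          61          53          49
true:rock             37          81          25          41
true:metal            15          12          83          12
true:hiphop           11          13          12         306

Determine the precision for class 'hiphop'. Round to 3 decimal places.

0.750

Take TP from the diagonal, FP from the rest of the 'hiphop' prediction marginal, FN from the rest of the 'hiphop' actual marginal.
precision = TP/(TP+FP).
hiphop: TP=306, FP=49+41+12=102 → 306/408 = 0.7500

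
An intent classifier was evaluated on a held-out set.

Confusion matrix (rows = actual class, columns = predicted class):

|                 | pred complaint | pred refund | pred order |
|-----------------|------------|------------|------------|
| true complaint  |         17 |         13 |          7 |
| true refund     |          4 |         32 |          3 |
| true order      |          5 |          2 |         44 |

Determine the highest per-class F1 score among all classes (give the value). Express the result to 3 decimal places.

0.838

Per-class F1 score (2·TP/(2·TP+FP+FN)):
  complaint: TP=17, FP=4+5=9, FN=13+7=20 → 34/63 = 0.5397
  refund: TP=32, FP=13+2=15, FN=4+3=7 → 64/86 = 0.7442
  order: TP=44, FP=7+3=10, FN=5+2=7 → 88/105 = 0.8381
Highest is class 'order' with F1 score = 0.838.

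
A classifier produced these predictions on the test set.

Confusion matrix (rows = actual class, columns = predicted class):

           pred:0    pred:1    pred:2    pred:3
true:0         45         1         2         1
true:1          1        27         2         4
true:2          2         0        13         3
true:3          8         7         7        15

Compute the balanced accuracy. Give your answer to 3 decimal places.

Balanced accuracy = mean of per-class recall.
  0: recall = 45/49 = 0.9184
  1: recall = 27/34 = 0.7941
  2: recall = 13/18 = 0.7222
  3: recall = 15/37 = 0.4054
Mean = (0.9184 + 0.7941 + 0.7222 + 0.4054) / 4 = 0.710

0.710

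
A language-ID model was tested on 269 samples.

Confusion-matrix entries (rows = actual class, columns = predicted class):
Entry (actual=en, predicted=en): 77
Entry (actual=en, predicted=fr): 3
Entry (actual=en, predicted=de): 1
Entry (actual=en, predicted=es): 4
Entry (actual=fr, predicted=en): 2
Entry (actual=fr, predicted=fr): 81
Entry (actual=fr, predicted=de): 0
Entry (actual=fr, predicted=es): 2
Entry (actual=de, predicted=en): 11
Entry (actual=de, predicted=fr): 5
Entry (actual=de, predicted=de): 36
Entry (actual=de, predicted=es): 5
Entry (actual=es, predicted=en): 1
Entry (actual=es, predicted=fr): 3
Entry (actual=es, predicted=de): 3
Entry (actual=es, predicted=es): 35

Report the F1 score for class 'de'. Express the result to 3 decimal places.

F1 score = 2·TP/(2·TP+FP+FN).
de: TP=36, FP=1+0+3=4, FN=11+5+5=21 → 72/97 = 0.7423

0.742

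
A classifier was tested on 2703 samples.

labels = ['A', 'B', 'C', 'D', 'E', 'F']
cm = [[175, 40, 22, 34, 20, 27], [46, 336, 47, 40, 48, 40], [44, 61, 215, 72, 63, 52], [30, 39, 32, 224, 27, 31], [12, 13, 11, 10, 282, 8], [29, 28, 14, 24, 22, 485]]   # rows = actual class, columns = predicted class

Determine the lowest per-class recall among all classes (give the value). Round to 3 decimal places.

0.424

Per-class recall (TP/(TP+FN)):
  A: TP=175, FN=40+22+34+20+27=143 → 175/318 = 0.5503
  B: TP=336, FN=46+47+40+48+40=221 → 336/557 = 0.6032
  C: TP=215, FN=44+61+72+63+52=292 → 215/507 = 0.4241
  D: TP=224, FN=30+39+32+27+31=159 → 224/383 = 0.5849
  E: TP=282, FN=12+13+11+10+8=54 → 282/336 = 0.8393
  F: TP=485, FN=29+28+14+24+22=117 → 485/602 = 0.8056
Lowest is class 'C' with recall = 0.424.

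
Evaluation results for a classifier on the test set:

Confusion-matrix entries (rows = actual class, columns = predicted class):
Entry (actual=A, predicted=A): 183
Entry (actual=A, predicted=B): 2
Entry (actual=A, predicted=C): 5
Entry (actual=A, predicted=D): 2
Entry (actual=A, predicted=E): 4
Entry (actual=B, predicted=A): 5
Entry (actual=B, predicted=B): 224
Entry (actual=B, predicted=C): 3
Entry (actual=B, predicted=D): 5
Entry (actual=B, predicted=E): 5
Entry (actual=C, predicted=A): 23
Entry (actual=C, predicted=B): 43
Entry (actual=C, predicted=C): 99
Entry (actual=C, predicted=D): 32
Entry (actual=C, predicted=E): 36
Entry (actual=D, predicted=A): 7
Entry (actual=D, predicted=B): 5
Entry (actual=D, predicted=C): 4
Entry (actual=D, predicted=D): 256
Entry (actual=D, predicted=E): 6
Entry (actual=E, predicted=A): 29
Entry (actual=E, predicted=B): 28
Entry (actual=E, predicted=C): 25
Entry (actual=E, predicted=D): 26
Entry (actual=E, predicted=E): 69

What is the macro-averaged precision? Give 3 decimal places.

0.717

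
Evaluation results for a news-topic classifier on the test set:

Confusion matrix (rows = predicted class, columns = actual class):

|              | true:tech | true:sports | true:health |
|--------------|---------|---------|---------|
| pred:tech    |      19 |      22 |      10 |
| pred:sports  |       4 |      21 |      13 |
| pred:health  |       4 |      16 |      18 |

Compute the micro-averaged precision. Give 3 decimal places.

Micro-averaging pools counts across classes: ΣTP=58, ΣFP=69, ΣFN=69.
Micro-precision = TP/(TP+FP) on pooled counts = 0.457 (equals overall accuracy in single-label multiclass).

0.457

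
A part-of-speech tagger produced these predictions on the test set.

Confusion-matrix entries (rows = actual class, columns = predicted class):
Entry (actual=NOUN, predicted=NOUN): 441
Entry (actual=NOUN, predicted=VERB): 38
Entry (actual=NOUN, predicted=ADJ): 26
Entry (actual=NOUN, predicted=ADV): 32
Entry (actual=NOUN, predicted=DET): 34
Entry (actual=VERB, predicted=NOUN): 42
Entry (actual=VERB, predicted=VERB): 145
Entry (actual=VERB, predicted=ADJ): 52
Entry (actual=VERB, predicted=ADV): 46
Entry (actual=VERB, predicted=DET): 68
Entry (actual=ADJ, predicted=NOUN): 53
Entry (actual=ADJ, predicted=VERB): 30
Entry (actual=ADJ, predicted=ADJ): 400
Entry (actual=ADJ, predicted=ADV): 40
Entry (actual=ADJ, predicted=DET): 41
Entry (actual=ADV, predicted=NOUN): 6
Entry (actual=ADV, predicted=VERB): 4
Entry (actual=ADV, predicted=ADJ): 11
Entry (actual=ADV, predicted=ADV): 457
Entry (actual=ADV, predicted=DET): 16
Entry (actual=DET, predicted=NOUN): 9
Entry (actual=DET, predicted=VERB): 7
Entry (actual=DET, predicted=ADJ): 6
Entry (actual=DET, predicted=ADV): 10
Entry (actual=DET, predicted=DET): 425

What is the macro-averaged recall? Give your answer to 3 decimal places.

Per-class recall (TP/(TP+FN)):
  NOUN: TP=441, FN=38+26+32+34=130 → 441/571 = 0.7723
  VERB: TP=145, FN=42+52+46+68=208 → 145/353 = 0.4108
  ADJ: TP=400, FN=53+30+40+41=164 → 400/564 = 0.7092
  ADV: TP=457, FN=6+4+11+16=37 → 457/494 = 0.9251
  DET: TP=425, FN=9+7+6+10=32 → 425/457 = 0.9300
Macro-recall = mean = (0.7723 + 0.4108 + 0.7092 + 0.9251 + 0.9300) / 5 = 0.749

0.749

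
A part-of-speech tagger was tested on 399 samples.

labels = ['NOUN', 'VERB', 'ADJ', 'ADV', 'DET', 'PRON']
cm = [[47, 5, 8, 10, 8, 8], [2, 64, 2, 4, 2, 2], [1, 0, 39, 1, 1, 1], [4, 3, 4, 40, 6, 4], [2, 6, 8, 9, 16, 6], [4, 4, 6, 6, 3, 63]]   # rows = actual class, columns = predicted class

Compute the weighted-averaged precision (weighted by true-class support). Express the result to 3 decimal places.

Per-class precision (TP/(TP+FP)):
  NOUN: TP=47, FP=2+1+4+2+4=13 → 47/60 = 0.7833
  VERB: TP=64, FP=5+0+3+6+4=18 → 64/82 = 0.7805
  ADJ: TP=39, FP=8+2+4+8+6=28 → 39/67 = 0.5821
  ADV: TP=40, FP=10+4+1+9+6=30 → 40/70 = 0.5714
  DET: TP=16, FP=8+2+1+6+3=20 → 16/36 = 0.4444
  PRON: TP=63, FP=8+2+1+4+6=21 → 63/84 = 0.7500
Weighted-precision = Σ (supportᵢ/N)·precisionᵢ with N=399: (86/399)·0.7833 + (76/399)·0.7805 + (43/399)·0.5821 + (61/399)·0.5714 + (47/399)·0.4444 + (86/399)·0.7500 = 0.682

0.682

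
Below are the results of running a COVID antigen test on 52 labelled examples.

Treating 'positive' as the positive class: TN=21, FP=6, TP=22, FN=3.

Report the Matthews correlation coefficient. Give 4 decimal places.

0.6592

MCC = (TP·TN − FP·FN) / √((TP+FP)(TP+FN)(TN+FP)(TN+FN))
Numerator = 22·21 − 6·3 = 444
Denominator = √(28·25·27·24) = √453600 = 673.4983
MCC = 444 / 673.4983 = 0.6592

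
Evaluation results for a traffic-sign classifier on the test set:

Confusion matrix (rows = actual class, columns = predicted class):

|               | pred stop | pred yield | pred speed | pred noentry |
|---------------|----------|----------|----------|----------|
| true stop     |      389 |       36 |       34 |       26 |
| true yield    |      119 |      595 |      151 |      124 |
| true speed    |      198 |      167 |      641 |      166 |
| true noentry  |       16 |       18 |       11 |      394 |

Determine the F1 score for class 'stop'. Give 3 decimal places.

0.645

One-vs-rest for 'stop': TP = diagonal; FP = other classes predicted 'stop'; FN = 'stop' predicted as other.
F1 score = 2·TP/(2·TP+FP+FN).
stop: TP=389, FP=119+198+16=333, FN=36+34+26=96 → 778/1207 = 0.6446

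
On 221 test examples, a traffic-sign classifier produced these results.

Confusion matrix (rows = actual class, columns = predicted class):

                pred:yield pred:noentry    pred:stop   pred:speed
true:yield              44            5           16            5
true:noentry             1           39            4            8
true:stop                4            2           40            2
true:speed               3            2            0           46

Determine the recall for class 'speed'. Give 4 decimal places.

Take TP from the diagonal, FP from the rest of the 'speed' prediction marginal, FN from the rest of the 'speed' actual marginal.
recall = TP/(TP+FN).
speed: TP=46, FN=3+2+0=5 → 46/51 = 0.90196

0.9020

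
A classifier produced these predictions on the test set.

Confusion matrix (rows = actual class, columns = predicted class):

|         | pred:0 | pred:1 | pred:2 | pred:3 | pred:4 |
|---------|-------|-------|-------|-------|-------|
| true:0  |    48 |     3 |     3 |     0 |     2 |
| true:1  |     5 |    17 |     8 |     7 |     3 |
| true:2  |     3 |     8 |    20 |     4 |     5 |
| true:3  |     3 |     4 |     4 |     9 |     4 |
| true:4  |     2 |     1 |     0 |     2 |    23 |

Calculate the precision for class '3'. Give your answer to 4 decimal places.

0.4091

precision = TP/(TP+FP).
3: TP=9, FP=0+7+4+2=13 → 9/22 = 0.40909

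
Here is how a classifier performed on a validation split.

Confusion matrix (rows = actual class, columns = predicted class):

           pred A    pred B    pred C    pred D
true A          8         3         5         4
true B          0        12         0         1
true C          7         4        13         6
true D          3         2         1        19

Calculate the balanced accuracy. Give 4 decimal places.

Balanced accuracy = mean of per-class recall.
  A: recall = 8/20 = 0.40000
  B: recall = 12/13 = 0.92308
  C: recall = 13/30 = 0.43333
  D: recall = 19/25 = 0.76000
Mean = (0.40000 + 0.92308 + 0.43333 + 0.76000) / 4 = 0.6291

0.6291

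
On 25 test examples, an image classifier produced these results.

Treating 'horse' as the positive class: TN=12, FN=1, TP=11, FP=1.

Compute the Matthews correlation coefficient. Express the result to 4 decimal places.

0.8397

MCC = (TP·TN − FP·FN) / √((TP+FP)(TP+FN)(TN+FP)(TN+FN))
Numerator = 11·12 − 1·1 = 131
Denominator = √(12·12·13·13) = √24336 = 156.0000
MCC = 131 / 156.0000 = 0.8397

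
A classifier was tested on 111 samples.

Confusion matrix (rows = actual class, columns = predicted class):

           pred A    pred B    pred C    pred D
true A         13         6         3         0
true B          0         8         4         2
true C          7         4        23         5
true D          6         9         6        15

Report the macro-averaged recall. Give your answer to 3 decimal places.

0.542

Per-class recall (TP/(TP+FN)):
  A: TP=13, FN=6+3+0=9 → 13/22 = 0.5909
  B: TP=8, FN=0+4+2=6 → 8/14 = 0.5714
  C: TP=23, FN=7+4+5=16 → 23/39 = 0.5897
  D: TP=15, FN=6+9+6=21 → 15/36 = 0.4167
Macro-recall = mean = (0.5909 + 0.5714 + 0.5897 + 0.4167) / 4 = 0.542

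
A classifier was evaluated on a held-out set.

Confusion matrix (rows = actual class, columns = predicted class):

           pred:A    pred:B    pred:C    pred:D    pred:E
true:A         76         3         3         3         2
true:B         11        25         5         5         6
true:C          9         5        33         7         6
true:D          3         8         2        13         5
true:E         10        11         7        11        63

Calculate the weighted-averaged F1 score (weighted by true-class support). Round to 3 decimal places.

0.632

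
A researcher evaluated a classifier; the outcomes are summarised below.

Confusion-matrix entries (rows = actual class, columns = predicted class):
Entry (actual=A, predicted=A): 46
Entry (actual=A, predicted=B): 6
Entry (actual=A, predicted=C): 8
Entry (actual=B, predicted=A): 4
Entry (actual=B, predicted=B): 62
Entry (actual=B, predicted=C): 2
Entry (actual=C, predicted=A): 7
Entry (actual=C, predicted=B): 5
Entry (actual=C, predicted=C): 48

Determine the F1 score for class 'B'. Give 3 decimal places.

0.879

Treat 'B' as positive and all other classes as negative.
F1 score = 2·TP/(2·TP+FP+FN).
B: TP=62, FP=6+5=11, FN=4+2=6 → 124/141 = 0.8794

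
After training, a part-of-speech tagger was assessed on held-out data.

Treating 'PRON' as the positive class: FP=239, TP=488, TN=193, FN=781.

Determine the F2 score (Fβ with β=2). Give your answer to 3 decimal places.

0.420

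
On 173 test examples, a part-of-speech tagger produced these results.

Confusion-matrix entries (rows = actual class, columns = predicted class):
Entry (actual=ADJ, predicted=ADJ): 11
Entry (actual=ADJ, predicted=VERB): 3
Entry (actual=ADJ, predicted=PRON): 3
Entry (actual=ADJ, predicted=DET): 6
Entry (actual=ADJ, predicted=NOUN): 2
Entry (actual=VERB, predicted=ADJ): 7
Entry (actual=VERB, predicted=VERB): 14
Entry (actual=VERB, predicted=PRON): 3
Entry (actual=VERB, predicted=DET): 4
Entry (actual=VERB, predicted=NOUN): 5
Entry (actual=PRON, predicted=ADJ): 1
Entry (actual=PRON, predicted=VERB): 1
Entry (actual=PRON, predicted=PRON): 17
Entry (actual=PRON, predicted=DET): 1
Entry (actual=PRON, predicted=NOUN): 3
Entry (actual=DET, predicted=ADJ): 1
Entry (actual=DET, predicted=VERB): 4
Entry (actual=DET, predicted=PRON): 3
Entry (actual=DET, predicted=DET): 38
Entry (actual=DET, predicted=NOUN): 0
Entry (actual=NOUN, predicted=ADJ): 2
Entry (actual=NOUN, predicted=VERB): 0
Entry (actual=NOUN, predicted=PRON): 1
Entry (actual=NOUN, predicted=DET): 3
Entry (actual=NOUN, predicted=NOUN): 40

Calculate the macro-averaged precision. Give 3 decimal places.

0.659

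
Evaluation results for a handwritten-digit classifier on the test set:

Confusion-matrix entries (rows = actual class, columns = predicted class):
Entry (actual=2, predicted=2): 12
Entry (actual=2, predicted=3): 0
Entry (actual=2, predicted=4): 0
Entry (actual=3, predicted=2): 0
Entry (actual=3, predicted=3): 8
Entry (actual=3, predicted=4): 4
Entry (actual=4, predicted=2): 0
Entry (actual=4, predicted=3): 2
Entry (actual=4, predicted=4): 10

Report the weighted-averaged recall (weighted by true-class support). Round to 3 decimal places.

Per-class recall (TP/(TP+FN)):
  2: TP=12, FN=0+0=0 → 12/12 = 1.0000
  3: TP=8, FN=0+4=4 → 8/12 = 0.6667
  4: TP=10, FN=0+2=2 → 10/12 = 0.8333
Weighted-recall = Σ (supportᵢ/N)·recallᵢ with N=36: (12/36)·1.0000 + (12/36)·0.6667 + (12/36)·0.8333 = 0.833

0.833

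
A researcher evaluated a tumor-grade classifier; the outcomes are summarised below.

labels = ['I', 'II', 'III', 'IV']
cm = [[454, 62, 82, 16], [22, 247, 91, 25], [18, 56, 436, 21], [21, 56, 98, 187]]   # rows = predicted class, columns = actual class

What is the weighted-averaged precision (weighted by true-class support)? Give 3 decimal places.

Per-class precision (TP/(TP+FP)):
  I: TP=454, FP=62+82+16=160 → 454/614 = 0.7394
  II: TP=247, FP=22+91+25=138 → 247/385 = 0.6416
  III: TP=436, FP=18+56+21=95 → 436/531 = 0.8211
  IV: TP=187, FP=21+56+98=175 → 187/362 = 0.5166
Weighted-precision = Σ (supportᵢ/N)·precisionᵢ with N=1892: (515/1892)·0.7394 + (421/1892)·0.6416 + (707/1892)·0.8211 + (249/1892)·0.5166 = 0.719

0.719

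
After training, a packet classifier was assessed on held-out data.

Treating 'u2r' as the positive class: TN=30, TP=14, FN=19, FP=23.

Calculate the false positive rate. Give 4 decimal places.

0.4340

FPR = FP/(FP+TN) = 23/(23+30) = 0.4340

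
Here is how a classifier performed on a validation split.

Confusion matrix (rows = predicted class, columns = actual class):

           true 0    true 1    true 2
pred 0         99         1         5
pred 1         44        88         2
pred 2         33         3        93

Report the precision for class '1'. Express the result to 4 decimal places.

0.6567

One-vs-rest for '1': TP = diagonal; FP = other classes predicted '1'; FN = '1' predicted as other.
precision = TP/(TP+FP).
1: TP=88, FP=44+2=46 → 88/134 = 0.65672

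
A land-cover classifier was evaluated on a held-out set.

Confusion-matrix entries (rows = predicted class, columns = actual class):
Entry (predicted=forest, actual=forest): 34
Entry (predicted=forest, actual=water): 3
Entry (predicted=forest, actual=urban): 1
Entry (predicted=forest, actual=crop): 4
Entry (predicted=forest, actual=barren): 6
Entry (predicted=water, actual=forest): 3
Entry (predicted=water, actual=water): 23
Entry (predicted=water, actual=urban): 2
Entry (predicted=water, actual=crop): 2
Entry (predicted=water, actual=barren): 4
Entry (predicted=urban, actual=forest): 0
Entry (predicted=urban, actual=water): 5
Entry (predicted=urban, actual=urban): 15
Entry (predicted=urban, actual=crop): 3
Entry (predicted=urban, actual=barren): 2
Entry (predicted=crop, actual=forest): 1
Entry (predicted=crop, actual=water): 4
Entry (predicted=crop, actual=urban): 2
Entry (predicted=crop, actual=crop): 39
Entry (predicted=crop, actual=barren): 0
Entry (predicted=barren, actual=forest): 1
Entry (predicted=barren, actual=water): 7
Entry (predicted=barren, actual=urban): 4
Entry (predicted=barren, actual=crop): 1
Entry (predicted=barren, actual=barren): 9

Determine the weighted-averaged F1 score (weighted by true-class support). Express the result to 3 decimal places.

Per-class F1 score (2·TP/(2·TP+FP+FN)):
  forest: TP=34, FP=3+1+4+6=14, FN=3+0+1+1=5 → 68/87 = 0.7816
  water: TP=23, FP=3+2+2+4=11, FN=3+5+4+7=19 → 46/76 = 0.6053
  urban: TP=15, FP=0+5+3+2=10, FN=1+2+2+4=9 → 30/49 = 0.6122
  crop: TP=39, FP=1+4+2+0=7, FN=4+2+3+1=10 → 78/95 = 0.8211
  barren: TP=9, FP=1+7+4+1=13, FN=6+4+2+0=12 → 18/43 = 0.4186
Weighted-F1 score = Σ (supportᵢ/N)·F1 scoreᵢ with N=175: (39/175)·0.7816 + (42/175)·0.6053 + (24/175)·0.6122 + (49/175)·0.8211 + (21/175)·0.4186 = 0.684

0.684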